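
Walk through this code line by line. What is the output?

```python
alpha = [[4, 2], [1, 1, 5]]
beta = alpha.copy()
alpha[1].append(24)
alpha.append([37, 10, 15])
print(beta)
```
[[4, 2], [1, 1, 5, 24]]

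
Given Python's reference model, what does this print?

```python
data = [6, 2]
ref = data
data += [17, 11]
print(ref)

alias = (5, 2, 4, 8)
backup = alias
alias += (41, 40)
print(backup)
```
[6, 2, 17, 11]
(5, 2, 4, 8)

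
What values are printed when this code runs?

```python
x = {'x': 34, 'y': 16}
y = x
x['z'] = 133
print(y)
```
{'x': 34, 'y': 16, 'z': 133}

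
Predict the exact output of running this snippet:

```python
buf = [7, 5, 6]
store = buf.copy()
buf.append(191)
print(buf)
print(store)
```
[7, 5, 6, 191]
[7, 5, 6]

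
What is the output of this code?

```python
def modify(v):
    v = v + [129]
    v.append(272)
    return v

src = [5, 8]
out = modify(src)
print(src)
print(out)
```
[5, 8]
[5, 8, 129, 272]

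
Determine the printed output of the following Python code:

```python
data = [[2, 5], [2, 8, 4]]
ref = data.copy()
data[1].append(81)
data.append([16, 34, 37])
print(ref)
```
[[2, 5], [2, 8, 4, 81]]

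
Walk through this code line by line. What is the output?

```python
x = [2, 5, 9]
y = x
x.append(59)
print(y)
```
[2, 5, 9, 59]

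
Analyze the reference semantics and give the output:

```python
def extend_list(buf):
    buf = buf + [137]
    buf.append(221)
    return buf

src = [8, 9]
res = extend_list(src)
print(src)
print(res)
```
[8, 9]
[8, 9, 137, 221]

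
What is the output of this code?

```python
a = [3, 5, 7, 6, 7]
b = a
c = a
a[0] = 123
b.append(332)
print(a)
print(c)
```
[123, 5, 7, 6, 7, 332]
[123, 5, 7, 6, 7, 332]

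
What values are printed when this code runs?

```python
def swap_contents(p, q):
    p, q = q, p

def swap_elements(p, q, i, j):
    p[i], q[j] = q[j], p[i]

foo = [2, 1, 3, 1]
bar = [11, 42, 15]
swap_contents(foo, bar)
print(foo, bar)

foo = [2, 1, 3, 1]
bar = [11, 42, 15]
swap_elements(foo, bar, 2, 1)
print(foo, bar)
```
[2, 1, 3, 1] [11, 42, 15]
[2, 1, 42, 1] [11, 3, 15]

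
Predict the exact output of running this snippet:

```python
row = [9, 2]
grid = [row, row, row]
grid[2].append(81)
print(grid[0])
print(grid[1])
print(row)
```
[9, 2, 81]
[9, 2, 81]
[9, 2, 81]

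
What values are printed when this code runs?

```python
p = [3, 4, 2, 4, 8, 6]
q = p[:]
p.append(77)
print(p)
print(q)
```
[3, 4, 2, 4, 8, 6, 77]
[3, 4, 2, 4, 8, 6]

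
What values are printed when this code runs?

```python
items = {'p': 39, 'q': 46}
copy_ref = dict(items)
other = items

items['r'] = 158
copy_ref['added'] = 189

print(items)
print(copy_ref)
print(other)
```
{'p': 39, 'q': 46, 'r': 158}
{'p': 39, 'q': 46, 'added': 189}
{'p': 39, 'q': 46, 'r': 158}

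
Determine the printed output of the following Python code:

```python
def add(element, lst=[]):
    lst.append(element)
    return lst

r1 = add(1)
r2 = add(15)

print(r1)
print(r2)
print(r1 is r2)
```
[1, 15]
[1, 15]
True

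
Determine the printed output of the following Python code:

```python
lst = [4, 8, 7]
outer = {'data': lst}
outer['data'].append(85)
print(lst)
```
[4, 8, 7, 85]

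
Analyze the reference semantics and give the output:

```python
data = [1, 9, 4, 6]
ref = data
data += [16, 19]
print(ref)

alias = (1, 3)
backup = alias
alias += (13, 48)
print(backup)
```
[1, 9, 4, 6, 16, 19]
(1, 3)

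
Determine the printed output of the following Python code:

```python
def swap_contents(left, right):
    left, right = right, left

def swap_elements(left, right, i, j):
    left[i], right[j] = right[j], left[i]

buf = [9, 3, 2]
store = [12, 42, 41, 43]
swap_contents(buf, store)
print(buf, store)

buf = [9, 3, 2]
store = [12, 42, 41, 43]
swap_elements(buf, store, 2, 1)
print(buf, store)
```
[9, 3, 2] [12, 42, 41, 43]
[9, 3, 42] [12, 2, 41, 43]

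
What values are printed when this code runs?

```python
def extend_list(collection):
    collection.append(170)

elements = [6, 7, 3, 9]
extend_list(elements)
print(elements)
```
[6, 7, 3, 9, 170]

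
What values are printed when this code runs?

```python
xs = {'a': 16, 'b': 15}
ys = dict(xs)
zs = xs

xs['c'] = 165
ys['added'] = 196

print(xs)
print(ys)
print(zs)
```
{'a': 16, 'b': 15, 'c': 165}
{'a': 16, 'b': 15, 'added': 196}
{'a': 16, 'b': 15, 'c': 165}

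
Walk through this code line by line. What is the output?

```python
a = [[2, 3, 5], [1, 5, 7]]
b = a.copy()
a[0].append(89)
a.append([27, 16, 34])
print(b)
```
[[2, 3, 5, 89], [1, 5, 7]]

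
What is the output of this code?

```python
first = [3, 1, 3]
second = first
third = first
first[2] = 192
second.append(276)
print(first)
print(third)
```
[3, 1, 192, 276]
[3, 1, 192, 276]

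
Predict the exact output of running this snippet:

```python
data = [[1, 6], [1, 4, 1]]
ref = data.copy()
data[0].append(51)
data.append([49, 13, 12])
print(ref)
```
[[1, 6, 51], [1, 4, 1]]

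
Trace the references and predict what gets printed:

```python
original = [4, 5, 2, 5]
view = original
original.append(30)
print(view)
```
[4, 5, 2, 5, 30]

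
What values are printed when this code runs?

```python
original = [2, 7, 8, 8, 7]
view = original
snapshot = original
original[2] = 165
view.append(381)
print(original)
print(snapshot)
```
[2, 7, 165, 8, 7, 381]
[2, 7, 165, 8, 7, 381]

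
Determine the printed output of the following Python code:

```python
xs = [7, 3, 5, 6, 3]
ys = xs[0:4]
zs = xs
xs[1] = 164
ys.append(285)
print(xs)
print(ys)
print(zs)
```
[7, 164, 5, 6, 3]
[7, 3, 5, 6, 285]
[7, 164, 5, 6, 3]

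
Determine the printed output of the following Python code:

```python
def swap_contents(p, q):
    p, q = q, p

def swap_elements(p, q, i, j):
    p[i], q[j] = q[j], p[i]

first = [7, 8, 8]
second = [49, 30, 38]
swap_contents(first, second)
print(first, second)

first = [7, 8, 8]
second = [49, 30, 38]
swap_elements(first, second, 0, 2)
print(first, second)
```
[7, 8, 8] [49, 30, 38]
[38, 8, 8] [49, 30, 7]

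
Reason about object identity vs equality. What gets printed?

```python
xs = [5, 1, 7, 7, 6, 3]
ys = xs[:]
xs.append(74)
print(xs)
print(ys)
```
[5, 1, 7, 7, 6, 3, 74]
[5, 1, 7, 7, 6, 3]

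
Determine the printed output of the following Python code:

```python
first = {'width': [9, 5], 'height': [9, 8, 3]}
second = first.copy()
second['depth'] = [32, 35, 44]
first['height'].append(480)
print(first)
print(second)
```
{'width': [9, 5], 'height': [9, 8, 3, 480]}
{'width': [9, 5], 'height': [9, 8, 3, 480], 'depth': [32, 35, 44]}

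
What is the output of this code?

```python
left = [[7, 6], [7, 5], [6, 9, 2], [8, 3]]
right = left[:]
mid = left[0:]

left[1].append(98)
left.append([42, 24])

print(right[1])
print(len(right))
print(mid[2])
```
[7, 5, 98]
4
[6, 9, 2]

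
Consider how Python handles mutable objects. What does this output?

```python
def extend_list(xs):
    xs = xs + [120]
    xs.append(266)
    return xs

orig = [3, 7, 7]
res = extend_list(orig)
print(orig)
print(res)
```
[3, 7, 7]
[3, 7, 7, 120, 266]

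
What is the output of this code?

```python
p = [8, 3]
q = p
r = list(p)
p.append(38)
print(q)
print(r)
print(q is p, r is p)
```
[8, 3, 38]
[8, 3]
True False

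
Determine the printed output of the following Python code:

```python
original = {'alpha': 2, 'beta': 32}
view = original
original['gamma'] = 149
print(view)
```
{'alpha': 2, 'beta': 32, 'gamma': 149}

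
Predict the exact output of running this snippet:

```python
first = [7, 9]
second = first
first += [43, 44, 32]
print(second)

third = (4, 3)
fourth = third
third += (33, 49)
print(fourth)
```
[7, 9, 43, 44, 32]
(4, 3)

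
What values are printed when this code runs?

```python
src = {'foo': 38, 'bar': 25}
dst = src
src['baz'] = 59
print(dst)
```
{'foo': 38, 'bar': 25, 'baz': 59}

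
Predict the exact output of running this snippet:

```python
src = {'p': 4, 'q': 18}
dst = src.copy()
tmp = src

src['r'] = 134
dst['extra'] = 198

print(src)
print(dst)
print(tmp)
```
{'p': 4, 'q': 18, 'r': 134}
{'p': 4, 'q': 18, 'extra': 198}
{'p': 4, 'q': 18, 'r': 134}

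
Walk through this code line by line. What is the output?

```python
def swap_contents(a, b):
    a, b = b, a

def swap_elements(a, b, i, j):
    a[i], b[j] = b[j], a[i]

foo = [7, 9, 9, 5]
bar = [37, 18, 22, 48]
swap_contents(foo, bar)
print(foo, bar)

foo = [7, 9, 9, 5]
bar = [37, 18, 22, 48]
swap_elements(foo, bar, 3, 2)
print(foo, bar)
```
[7, 9, 9, 5] [37, 18, 22, 48]
[7, 9, 9, 22] [37, 18, 5, 48]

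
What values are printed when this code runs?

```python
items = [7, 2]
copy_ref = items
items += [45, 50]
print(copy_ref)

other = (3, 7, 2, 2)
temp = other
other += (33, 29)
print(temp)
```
[7, 2, 45, 50]
(3, 7, 2, 2)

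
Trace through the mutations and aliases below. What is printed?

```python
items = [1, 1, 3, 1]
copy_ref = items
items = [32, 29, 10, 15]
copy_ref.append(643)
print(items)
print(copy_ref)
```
[32, 29, 10, 15]
[1, 1, 3, 1, 643]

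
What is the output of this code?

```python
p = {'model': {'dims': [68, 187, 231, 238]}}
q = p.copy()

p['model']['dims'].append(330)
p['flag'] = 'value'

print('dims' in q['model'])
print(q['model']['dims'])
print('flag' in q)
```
True
[68, 187, 231, 238, 330]
False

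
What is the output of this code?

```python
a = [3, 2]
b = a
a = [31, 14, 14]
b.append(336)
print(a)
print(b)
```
[31, 14, 14]
[3, 2, 336]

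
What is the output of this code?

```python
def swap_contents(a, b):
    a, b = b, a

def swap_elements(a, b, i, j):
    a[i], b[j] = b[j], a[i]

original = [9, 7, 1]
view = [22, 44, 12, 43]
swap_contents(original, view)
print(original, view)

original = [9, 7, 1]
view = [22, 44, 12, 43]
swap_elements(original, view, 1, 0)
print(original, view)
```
[9, 7, 1] [22, 44, 12, 43]
[9, 22, 1] [7, 44, 12, 43]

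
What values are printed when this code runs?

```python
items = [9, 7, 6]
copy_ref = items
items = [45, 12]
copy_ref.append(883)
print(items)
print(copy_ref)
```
[45, 12]
[9, 7, 6, 883]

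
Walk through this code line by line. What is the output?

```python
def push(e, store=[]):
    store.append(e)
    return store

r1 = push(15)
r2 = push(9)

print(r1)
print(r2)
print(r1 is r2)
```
[15, 9]
[15, 9]
True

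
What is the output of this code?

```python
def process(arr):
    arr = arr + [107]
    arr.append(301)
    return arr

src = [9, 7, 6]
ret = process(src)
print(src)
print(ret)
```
[9, 7, 6]
[9, 7, 6, 107, 301]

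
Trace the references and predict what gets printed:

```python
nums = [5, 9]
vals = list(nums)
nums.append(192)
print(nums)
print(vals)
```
[5, 9, 192]
[5, 9]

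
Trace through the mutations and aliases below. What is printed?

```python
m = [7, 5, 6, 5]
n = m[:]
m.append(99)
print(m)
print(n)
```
[7, 5, 6, 5, 99]
[7, 5, 6, 5]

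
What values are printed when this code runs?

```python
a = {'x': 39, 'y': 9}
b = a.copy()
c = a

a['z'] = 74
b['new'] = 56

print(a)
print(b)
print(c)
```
{'x': 39, 'y': 9, 'z': 74}
{'x': 39, 'y': 9, 'new': 56}
{'x': 39, 'y': 9, 'z': 74}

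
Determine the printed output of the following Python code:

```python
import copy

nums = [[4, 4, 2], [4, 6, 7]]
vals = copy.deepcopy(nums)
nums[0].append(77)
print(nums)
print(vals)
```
[[4, 4, 2, 77], [4, 6, 7]]
[[4, 4, 2], [4, 6, 7]]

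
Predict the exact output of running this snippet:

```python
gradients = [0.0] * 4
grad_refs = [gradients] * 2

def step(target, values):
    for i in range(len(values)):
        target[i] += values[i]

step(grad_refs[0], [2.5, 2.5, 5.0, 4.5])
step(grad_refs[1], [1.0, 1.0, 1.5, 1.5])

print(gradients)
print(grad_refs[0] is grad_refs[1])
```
[3.5, 3.5, 6.5, 6.0]
True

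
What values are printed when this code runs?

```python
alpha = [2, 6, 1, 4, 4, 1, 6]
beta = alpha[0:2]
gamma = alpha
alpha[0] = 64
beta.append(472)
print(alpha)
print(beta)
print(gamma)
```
[64, 6, 1, 4, 4, 1, 6]
[2, 6, 472]
[64, 6, 1, 4, 4, 1, 6]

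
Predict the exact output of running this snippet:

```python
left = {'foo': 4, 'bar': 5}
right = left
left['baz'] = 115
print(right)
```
{'foo': 4, 'bar': 5, 'baz': 115}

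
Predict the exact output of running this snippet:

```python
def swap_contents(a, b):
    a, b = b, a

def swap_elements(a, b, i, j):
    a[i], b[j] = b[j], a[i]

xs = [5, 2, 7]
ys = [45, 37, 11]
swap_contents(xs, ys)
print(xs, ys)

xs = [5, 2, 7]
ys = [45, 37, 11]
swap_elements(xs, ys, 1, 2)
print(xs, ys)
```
[5, 2, 7] [45, 37, 11]
[5, 11, 7] [45, 37, 2]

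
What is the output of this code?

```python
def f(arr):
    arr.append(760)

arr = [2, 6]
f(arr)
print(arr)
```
[2, 6, 760]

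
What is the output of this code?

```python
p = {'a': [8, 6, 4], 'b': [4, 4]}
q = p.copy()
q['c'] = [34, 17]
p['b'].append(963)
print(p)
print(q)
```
{'a': [8, 6, 4], 'b': [4, 4, 963]}
{'a': [8, 6, 4], 'b': [4, 4, 963], 'c': [34, 17]}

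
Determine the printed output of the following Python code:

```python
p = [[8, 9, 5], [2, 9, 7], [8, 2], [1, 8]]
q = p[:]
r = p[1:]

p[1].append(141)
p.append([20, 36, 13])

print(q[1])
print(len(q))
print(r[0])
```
[2, 9, 7, 141]
4
[2, 9, 7, 141]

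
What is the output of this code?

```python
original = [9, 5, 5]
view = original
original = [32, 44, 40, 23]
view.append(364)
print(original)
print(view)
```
[32, 44, 40, 23]
[9, 5, 5, 364]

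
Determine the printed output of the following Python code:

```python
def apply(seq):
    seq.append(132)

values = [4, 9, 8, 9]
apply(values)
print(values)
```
[4, 9, 8, 9, 132]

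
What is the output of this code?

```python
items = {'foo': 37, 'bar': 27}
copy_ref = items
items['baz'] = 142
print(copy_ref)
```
{'foo': 37, 'bar': 27, 'baz': 142}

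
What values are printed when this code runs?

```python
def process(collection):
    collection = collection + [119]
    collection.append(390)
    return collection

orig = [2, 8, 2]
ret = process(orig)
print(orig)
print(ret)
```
[2, 8, 2]
[2, 8, 2, 119, 390]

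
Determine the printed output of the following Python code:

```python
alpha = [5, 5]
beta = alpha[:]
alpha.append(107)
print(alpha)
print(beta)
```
[5, 5, 107]
[5, 5]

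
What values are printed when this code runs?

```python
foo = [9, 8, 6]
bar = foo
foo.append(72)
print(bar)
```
[9, 8, 6, 72]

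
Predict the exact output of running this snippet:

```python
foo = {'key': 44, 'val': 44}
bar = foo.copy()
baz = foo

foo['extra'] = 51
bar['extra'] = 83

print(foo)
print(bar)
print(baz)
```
{'key': 44, 'val': 44, 'extra': 51}
{'key': 44, 'val': 44, 'extra': 83}
{'key': 44, 'val': 44, 'extra': 51}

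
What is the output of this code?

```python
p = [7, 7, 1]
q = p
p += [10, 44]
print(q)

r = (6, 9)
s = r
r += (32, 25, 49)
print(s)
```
[7, 7, 1, 10, 44]
(6, 9)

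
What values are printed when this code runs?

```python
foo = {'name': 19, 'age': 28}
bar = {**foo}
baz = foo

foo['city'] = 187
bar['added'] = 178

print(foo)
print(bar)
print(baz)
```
{'name': 19, 'age': 28, 'city': 187}
{'name': 19, 'age': 28, 'added': 178}
{'name': 19, 'age': 28, 'city': 187}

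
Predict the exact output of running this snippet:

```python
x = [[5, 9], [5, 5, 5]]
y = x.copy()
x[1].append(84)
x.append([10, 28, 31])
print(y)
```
[[5, 9], [5, 5, 5, 84]]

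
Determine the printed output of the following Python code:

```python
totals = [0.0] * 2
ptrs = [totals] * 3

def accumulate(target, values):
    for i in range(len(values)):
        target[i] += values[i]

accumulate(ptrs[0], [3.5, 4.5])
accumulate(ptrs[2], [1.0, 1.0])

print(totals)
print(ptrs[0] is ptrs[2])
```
[4.5, 5.5]
True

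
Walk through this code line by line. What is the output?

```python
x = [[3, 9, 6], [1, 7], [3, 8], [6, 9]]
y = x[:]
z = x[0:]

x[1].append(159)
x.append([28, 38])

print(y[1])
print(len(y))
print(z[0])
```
[1, 7, 159]
4
[3, 9, 6]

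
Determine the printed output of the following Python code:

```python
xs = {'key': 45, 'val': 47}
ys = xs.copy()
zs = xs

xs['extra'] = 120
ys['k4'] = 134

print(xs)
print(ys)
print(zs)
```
{'key': 45, 'val': 47, 'extra': 120}
{'key': 45, 'val': 47, 'k4': 134}
{'key': 45, 'val': 47, 'extra': 120}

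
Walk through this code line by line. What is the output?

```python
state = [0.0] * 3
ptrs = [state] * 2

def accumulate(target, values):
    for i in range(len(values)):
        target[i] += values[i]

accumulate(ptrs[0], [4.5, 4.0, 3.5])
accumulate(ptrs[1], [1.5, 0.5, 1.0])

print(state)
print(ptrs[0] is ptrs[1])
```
[6.0, 4.5, 4.5]
True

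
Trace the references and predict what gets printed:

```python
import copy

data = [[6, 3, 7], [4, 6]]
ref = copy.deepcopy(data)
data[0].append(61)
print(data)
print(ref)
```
[[6, 3, 7, 61], [4, 6]]
[[6, 3, 7], [4, 6]]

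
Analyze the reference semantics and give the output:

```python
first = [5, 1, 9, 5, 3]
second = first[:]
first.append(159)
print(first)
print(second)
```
[5, 1, 9, 5, 3, 159]
[5, 1, 9, 5, 3]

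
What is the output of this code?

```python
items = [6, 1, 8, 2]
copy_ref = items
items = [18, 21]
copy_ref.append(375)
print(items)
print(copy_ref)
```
[18, 21]
[6, 1, 8, 2, 375]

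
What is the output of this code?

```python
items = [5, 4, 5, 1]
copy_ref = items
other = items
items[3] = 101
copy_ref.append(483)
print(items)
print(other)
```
[5, 4, 5, 101, 483]
[5, 4, 5, 101, 483]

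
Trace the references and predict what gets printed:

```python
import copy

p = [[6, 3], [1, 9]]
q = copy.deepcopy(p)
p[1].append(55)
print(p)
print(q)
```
[[6, 3], [1, 9, 55]]
[[6, 3], [1, 9]]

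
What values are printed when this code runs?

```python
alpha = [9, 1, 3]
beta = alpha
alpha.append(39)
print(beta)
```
[9, 1, 3, 39]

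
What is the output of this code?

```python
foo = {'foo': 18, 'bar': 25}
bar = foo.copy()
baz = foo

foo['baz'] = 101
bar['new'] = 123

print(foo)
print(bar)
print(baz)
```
{'foo': 18, 'bar': 25, 'baz': 101}
{'foo': 18, 'bar': 25, 'new': 123}
{'foo': 18, 'bar': 25, 'baz': 101}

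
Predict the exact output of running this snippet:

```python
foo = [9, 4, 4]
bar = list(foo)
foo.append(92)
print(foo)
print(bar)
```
[9, 4, 4, 92]
[9, 4, 4]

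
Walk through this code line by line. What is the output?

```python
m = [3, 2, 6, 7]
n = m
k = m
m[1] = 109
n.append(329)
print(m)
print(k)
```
[3, 109, 6, 7, 329]
[3, 109, 6, 7, 329]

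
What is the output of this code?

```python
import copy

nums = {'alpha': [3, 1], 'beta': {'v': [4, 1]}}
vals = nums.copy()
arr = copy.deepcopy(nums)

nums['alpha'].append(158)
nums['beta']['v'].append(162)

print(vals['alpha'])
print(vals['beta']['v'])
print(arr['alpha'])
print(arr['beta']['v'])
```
[3, 1, 158]
[4, 1, 162]
[3, 1]
[4, 1]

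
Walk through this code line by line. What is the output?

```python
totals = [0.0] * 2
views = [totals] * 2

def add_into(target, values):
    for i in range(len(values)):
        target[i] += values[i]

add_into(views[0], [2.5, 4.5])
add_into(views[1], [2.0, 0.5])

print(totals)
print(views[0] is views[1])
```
[4.5, 5.0]
True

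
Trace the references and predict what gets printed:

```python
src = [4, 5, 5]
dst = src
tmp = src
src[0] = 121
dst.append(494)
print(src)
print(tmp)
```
[121, 5, 5, 494]
[121, 5, 5, 494]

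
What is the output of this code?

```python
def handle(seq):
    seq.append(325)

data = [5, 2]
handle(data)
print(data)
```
[5, 2, 325]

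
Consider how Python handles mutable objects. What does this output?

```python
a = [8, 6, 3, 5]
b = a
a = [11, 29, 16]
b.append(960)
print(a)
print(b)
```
[11, 29, 16]
[8, 6, 3, 5, 960]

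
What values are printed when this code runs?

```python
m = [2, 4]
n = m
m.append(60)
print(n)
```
[2, 4, 60]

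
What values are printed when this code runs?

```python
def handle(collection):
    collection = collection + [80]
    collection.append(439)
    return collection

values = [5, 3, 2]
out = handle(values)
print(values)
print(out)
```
[5, 3, 2]
[5, 3, 2, 80, 439]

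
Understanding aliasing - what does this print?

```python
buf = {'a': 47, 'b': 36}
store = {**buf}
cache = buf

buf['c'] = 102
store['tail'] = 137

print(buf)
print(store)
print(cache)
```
{'a': 47, 'b': 36, 'c': 102}
{'a': 47, 'b': 36, 'tail': 137}
{'a': 47, 'b': 36, 'c': 102}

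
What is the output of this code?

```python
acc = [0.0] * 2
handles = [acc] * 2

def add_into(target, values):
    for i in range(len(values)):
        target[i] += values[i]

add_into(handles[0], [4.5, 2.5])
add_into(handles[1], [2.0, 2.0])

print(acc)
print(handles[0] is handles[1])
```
[6.5, 4.5]
True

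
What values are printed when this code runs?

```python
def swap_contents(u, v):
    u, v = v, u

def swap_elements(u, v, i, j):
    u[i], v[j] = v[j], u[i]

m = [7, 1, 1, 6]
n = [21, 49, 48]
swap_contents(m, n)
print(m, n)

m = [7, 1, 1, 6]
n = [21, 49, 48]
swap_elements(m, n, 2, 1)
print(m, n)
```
[7, 1, 1, 6] [21, 49, 48]
[7, 1, 49, 6] [21, 1, 48]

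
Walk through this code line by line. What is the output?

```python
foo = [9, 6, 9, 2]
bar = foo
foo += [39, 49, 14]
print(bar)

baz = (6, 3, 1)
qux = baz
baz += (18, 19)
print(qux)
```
[9, 6, 9, 2, 39, 49, 14]
(6, 3, 1)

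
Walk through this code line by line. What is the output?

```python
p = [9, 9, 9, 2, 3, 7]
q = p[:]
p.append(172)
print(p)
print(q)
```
[9, 9, 9, 2, 3, 7, 172]
[9, 9, 9, 2, 3, 7]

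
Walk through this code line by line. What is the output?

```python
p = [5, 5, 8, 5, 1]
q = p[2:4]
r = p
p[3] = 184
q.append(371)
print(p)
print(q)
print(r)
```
[5, 5, 8, 184, 1]
[8, 5, 371]
[5, 5, 8, 184, 1]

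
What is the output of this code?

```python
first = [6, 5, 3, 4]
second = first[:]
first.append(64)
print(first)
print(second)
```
[6, 5, 3, 4, 64]
[6, 5, 3, 4]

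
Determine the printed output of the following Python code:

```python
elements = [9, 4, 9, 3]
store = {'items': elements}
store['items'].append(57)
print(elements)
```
[9, 4, 9, 3, 57]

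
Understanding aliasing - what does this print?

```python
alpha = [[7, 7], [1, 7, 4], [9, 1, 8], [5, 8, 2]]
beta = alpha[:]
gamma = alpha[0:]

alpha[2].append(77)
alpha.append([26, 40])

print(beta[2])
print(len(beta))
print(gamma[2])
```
[9, 1, 8, 77]
4
[9, 1, 8, 77]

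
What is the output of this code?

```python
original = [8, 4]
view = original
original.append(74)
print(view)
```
[8, 4, 74]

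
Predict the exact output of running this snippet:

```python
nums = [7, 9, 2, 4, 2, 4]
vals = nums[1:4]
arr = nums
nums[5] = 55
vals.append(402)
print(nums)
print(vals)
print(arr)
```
[7, 9, 2, 4, 2, 55]
[9, 2, 4, 402]
[7, 9, 2, 4, 2, 55]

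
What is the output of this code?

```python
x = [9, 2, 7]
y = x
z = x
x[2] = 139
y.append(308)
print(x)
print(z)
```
[9, 2, 139, 308]
[9, 2, 139, 308]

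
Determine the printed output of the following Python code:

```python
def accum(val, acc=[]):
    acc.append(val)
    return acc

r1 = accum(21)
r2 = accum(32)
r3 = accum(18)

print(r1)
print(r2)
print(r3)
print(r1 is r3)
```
[21, 32, 18]
[21, 32, 18]
[21, 32, 18]
True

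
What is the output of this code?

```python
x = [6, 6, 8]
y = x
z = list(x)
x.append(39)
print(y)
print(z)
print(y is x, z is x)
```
[6, 6, 8, 39]
[6, 6, 8]
True False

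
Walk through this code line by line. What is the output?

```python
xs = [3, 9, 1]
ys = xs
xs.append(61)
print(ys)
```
[3, 9, 1, 61]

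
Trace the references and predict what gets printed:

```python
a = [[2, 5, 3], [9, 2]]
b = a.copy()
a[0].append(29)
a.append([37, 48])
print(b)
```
[[2, 5, 3, 29], [9, 2]]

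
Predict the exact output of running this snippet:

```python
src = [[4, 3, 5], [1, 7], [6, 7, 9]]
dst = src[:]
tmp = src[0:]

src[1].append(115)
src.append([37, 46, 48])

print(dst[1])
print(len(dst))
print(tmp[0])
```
[1, 7, 115]
3
[4, 3, 5]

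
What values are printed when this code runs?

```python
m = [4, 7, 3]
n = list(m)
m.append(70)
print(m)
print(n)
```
[4, 7, 3, 70]
[4, 7, 3]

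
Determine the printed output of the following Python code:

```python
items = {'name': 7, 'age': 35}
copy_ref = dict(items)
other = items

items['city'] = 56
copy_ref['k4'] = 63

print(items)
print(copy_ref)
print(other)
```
{'name': 7, 'age': 35, 'city': 56}
{'name': 7, 'age': 35, 'k4': 63}
{'name': 7, 'age': 35, 'city': 56}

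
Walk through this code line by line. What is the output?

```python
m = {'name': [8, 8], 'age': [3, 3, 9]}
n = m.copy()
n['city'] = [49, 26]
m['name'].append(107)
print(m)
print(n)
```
{'name': [8, 8, 107], 'age': [3, 3, 9]}
{'name': [8, 8, 107], 'age': [3, 3, 9], 'city': [49, 26]}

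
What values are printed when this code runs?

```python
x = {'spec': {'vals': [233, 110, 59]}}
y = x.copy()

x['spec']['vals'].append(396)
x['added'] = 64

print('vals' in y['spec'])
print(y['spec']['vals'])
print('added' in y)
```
True
[233, 110, 59, 396]
False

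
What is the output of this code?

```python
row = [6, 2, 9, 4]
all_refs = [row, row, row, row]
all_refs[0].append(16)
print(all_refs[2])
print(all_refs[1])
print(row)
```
[6, 2, 9, 4, 16]
[6, 2, 9, 4, 16]
[6, 2, 9, 4, 16]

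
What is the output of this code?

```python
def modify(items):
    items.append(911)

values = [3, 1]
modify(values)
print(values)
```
[3, 1, 911]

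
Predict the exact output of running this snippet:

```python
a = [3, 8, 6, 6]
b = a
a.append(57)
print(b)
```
[3, 8, 6, 6, 57]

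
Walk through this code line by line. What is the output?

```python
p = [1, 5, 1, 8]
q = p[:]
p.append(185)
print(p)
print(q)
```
[1, 5, 1, 8, 185]
[1, 5, 1, 8]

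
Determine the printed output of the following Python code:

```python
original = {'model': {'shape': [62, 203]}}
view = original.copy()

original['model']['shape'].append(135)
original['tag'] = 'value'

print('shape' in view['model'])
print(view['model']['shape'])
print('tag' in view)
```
True
[62, 203, 135]
False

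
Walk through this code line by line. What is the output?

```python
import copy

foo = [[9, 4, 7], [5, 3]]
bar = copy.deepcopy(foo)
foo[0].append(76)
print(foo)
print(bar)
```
[[9, 4, 7, 76], [5, 3]]
[[9, 4, 7], [5, 3]]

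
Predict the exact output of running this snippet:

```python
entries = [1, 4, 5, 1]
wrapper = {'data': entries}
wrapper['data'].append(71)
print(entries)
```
[1, 4, 5, 1, 71]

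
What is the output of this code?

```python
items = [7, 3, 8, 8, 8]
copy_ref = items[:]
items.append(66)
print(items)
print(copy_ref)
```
[7, 3, 8, 8, 8, 66]
[7, 3, 8, 8, 8]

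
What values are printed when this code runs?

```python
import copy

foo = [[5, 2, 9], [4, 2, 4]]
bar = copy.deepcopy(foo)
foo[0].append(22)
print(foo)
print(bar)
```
[[5, 2, 9, 22], [4, 2, 4]]
[[5, 2, 9], [4, 2, 4]]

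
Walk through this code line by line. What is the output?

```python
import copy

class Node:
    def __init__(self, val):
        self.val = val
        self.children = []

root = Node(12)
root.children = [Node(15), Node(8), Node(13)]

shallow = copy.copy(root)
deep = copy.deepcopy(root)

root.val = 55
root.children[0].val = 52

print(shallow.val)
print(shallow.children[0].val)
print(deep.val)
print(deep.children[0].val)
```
12
52
12
15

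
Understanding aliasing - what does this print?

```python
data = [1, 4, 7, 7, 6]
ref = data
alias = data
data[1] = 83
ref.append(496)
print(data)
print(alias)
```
[1, 83, 7, 7, 6, 496]
[1, 83, 7, 7, 6, 496]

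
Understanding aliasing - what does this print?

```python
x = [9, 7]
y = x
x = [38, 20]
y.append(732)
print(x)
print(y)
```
[38, 20]
[9, 7, 732]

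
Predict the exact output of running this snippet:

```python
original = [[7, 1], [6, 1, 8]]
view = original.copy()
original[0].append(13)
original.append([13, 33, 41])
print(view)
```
[[7, 1, 13], [6, 1, 8]]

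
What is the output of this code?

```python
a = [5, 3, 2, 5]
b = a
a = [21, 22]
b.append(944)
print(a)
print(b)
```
[21, 22]
[5, 3, 2, 5, 944]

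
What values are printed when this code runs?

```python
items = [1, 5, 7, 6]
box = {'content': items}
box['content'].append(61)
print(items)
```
[1, 5, 7, 6, 61]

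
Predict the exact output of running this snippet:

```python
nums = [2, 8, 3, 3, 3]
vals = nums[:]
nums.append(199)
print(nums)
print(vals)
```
[2, 8, 3, 3, 3, 199]
[2, 8, 3, 3, 3]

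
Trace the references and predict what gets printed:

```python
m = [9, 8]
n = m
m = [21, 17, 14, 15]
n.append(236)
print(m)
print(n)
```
[21, 17, 14, 15]
[9, 8, 236]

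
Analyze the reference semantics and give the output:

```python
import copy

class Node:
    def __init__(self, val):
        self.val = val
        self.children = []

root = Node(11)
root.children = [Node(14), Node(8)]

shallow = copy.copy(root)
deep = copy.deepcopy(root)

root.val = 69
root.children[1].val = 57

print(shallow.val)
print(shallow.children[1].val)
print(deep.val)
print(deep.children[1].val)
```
11
57
11
8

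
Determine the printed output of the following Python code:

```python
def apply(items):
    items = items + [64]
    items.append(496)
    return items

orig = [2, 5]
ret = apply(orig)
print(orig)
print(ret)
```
[2, 5]
[2, 5, 64, 496]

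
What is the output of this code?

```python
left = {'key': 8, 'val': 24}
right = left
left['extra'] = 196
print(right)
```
{'key': 8, 'val': 24, 'extra': 196}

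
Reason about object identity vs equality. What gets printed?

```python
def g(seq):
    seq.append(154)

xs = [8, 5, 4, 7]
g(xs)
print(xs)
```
[8, 5, 4, 7, 154]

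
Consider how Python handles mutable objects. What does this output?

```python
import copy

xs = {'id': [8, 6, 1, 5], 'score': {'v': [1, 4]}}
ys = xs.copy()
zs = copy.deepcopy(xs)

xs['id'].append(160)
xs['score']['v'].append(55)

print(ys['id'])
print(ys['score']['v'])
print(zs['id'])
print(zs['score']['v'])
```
[8, 6, 1, 5, 160]
[1, 4, 55]
[8, 6, 1, 5]
[1, 4]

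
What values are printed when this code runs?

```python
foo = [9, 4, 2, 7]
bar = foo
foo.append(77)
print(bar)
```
[9, 4, 2, 7, 77]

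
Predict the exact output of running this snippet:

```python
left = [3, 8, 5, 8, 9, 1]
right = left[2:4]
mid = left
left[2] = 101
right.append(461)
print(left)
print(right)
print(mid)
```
[3, 8, 101, 8, 9, 1]
[5, 8, 461]
[3, 8, 101, 8, 9, 1]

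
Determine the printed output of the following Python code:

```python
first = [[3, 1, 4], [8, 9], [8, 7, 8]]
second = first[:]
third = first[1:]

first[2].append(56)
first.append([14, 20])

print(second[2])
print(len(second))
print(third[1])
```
[8, 7, 8, 56]
3
[8, 7, 8, 56]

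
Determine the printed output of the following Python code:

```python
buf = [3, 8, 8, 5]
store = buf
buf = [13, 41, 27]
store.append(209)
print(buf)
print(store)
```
[13, 41, 27]
[3, 8, 8, 5, 209]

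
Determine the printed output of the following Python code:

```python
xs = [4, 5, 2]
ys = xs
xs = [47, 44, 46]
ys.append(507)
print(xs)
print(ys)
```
[47, 44, 46]
[4, 5, 2, 507]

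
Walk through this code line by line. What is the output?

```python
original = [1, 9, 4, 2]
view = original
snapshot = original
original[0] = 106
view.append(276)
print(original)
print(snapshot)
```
[106, 9, 4, 2, 276]
[106, 9, 4, 2, 276]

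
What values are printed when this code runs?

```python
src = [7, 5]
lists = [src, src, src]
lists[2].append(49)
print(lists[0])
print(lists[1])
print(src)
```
[7, 5, 49]
[7, 5, 49]
[7, 5, 49]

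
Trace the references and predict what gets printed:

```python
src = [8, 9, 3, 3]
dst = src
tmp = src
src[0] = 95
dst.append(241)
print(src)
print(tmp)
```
[95, 9, 3, 3, 241]
[95, 9, 3, 3, 241]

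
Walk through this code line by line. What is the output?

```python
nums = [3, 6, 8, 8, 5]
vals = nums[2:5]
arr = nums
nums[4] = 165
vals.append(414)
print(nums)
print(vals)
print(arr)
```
[3, 6, 8, 8, 165]
[8, 8, 5, 414]
[3, 6, 8, 8, 165]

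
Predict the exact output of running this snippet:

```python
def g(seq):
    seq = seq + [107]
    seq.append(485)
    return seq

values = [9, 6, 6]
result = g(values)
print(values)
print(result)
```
[9, 6, 6]
[9, 6, 6, 107, 485]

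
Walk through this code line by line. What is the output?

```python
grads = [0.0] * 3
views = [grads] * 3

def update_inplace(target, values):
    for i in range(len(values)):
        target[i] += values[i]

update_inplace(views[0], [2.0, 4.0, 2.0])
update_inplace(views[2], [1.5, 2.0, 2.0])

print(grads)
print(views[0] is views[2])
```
[3.5, 6.0, 4.0]
True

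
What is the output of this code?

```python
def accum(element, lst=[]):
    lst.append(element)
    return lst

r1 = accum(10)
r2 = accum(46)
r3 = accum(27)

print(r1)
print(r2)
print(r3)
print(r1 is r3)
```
[10, 46, 27]
[10, 46, 27]
[10, 46, 27]
True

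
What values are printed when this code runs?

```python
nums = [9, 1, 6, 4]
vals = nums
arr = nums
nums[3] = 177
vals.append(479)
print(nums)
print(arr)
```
[9, 1, 6, 177, 479]
[9, 1, 6, 177, 479]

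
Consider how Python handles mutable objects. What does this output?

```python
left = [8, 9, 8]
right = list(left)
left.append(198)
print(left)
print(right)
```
[8, 9, 8, 198]
[8, 9, 8]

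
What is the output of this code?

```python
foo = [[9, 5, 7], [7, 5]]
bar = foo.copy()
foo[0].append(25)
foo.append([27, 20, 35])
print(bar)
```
[[9, 5, 7, 25], [7, 5]]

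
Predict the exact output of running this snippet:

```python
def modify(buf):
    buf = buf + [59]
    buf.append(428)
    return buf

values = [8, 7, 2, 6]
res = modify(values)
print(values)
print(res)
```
[8, 7, 2, 6]
[8, 7, 2, 6, 59, 428]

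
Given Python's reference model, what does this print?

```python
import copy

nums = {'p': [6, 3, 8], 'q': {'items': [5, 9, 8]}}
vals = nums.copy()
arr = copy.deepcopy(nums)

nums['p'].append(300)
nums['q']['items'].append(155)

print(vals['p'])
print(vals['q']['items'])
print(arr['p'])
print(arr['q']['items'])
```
[6, 3, 8, 300]
[5, 9, 8, 155]
[6, 3, 8]
[5, 9, 8]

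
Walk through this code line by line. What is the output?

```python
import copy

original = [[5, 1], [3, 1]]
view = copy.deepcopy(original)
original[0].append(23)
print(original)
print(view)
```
[[5, 1, 23], [3, 1]]
[[5, 1], [3, 1]]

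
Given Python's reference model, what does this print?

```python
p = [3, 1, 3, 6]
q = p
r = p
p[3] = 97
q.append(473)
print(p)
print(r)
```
[3, 1, 3, 97, 473]
[3, 1, 3, 97, 473]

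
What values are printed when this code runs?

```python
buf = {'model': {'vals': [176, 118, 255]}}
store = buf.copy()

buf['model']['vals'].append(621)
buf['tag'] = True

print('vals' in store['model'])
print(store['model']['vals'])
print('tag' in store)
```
True
[176, 118, 255, 621]
False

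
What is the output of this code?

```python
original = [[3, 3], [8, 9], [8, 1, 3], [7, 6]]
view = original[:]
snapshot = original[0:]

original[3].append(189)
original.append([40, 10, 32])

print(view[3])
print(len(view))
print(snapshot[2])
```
[7, 6, 189]
4
[8, 1, 3]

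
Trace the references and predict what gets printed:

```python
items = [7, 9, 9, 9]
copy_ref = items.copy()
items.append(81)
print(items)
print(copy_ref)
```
[7, 9, 9, 9, 81]
[7, 9, 9, 9]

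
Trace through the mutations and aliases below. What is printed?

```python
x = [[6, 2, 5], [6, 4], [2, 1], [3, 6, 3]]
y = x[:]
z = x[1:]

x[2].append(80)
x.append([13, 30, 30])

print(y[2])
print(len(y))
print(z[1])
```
[2, 1, 80]
4
[2, 1, 80]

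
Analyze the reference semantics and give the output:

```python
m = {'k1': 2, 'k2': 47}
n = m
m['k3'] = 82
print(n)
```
{'k1': 2, 'k2': 47, 'k3': 82}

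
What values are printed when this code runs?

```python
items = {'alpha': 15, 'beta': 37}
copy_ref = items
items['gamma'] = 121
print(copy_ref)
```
{'alpha': 15, 'beta': 37, 'gamma': 121}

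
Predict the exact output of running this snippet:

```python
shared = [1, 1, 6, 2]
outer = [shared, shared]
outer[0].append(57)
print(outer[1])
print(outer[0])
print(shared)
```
[1, 1, 6, 2, 57]
[1, 1, 6, 2, 57]
[1, 1, 6, 2, 57]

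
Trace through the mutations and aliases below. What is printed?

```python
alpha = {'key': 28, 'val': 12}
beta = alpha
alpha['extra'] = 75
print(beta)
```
{'key': 28, 'val': 12, 'extra': 75}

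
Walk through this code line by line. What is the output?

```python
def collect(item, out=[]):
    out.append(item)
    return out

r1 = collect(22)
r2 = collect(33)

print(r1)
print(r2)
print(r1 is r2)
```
[22, 33]
[22, 33]
True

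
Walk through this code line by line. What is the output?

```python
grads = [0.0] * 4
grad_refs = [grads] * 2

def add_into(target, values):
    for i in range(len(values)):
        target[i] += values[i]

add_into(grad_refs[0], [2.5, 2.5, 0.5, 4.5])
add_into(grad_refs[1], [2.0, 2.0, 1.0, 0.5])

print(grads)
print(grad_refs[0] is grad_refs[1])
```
[4.5, 4.5, 1.5, 5.0]
True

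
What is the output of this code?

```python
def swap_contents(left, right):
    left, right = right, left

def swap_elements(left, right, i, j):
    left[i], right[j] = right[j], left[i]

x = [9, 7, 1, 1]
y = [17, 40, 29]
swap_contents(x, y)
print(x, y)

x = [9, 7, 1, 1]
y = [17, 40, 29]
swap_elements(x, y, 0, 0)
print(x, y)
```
[9, 7, 1, 1] [17, 40, 29]
[17, 7, 1, 1] [9, 40, 29]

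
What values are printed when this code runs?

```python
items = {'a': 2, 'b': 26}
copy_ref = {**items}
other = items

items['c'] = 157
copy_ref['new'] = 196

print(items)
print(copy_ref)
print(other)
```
{'a': 2, 'b': 26, 'c': 157}
{'a': 2, 'b': 26, 'new': 196}
{'a': 2, 'b': 26, 'c': 157}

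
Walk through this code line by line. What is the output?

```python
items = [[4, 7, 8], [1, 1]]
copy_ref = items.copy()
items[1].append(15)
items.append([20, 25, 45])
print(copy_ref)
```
[[4, 7, 8], [1, 1, 15]]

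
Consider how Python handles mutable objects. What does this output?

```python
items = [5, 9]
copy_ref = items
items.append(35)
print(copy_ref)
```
[5, 9, 35]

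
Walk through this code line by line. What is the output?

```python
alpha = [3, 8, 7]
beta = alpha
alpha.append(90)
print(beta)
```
[3, 8, 7, 90]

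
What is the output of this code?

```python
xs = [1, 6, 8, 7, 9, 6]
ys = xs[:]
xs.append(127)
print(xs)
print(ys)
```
[1, 6, 8, 7, 9, 6, 127]
[1, 6, 8, 7, 9, 6]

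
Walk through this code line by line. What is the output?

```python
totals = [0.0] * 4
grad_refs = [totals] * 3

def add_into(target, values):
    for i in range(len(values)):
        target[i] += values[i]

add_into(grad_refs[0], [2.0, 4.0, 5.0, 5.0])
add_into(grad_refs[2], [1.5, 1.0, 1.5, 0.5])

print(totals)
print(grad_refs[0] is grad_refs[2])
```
[3.5, 5.0, 6.5, 5.5]
True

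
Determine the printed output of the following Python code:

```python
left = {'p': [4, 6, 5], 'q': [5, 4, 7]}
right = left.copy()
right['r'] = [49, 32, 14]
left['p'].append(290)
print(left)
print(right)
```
{'p': [4, 6, 5, 290], 'q': [5, 4, 7]}
{'p': [4, 6, 5, 290], 'q': [5, 4, 7], 'r': [49, 32, 14]}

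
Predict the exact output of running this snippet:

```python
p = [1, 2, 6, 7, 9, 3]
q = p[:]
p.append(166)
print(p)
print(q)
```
[1, 2, 6, 7, 9, 3, 166]
[1, 2, 6, 7, 9, 3]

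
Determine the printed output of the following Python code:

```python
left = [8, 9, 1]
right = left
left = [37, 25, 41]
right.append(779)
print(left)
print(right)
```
[37, 25, 41]
[8, 9, 1, 779]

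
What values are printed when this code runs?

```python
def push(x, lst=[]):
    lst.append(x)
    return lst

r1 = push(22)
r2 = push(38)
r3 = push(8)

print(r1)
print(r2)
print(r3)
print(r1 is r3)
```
[22, 38, 8]
[22, 38, 8]
[22, 38, 8]
True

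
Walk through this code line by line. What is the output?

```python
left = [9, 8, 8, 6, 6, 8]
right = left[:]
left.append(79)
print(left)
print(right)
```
[9, 8, 8, 6, 6, 8, 79]
[9, 8, 8, 6, 6, 8]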